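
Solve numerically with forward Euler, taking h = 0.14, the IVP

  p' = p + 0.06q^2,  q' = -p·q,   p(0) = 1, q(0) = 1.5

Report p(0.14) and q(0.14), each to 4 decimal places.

Euler on (p,q): p_{n+1} = p_n + h·p', q_{n+1} = q_n + h·q'.
0.000000: (1.000000, 1.500000); f=(1.135000, -1.500000) → (1.158900, 1.290000)
(p(0.14), q(0.14)) ≈ (1.1589, 1.2900)

1.1589, 1.2900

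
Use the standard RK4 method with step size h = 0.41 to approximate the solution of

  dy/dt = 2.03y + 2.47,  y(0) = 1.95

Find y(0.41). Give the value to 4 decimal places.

6.0501

RK4: k1 = f(t_n, y_n); k2 = f(t_n + h/2, y_n + (h/2)·k1); k3 = f(t_n + h/2, y_n + (h/2)·k2); k4 = f(t_n + h, y_n + h·k3); y_{n+1} = y_n + (h/6)·(k1 + 2k2 + 2k3 + k4).
t=0.000000, y=1.950000:
  k1 = f(0.000000, 1.950000) = 6.428500
  k2 = f(0.205000, 3.267842) = 9.103720
  k3 = f(0.205000, 3.816263) = 10.217013
  k4 = f(0.410000, 6.138975) = 14.932120
  y ← 1.950000 + (0.41/6)·(k1 + 2k2 + 2k3 + k4) = 6.050143
y(0.41) ≈ 6.0501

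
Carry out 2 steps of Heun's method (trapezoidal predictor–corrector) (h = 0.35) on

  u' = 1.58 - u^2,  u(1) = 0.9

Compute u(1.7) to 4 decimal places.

1.1622

Heun: k1 = f(x_n, u_n); k2 = f(x_n + h, u_n + h·k1); u_{n+1} = u_n + (h/2)·(k1 + k2).
x=1.000000, u=0.900000:
  k1 = f(1.000000, 0.900000) = 0.770000
  k2 = f(1.350000, 1.169500) = 0.212270
  u ← 0.900000 + (0.35/2)·(0.770000 + 0.212270) = 1.071897
x=1.350000, u=1.071897:
  k1 = f(1.350000, 1.071897) = 0.431036
  k2 = f(1.700000, 1.222760) = 0.084858
  u ← 1.071897 + (0.35/2)·(0.431036 + 0.084858) = 1.162179
u(1.7) ≈ 1.1622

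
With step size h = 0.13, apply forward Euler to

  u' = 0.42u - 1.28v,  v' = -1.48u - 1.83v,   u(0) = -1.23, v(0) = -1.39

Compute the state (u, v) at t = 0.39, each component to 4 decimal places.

-0.9709, -0.1316

Euler on (u,v): u_{n+1} = u_n + h·u', v_{n+1} = v_n + h·v'.
0.000000: (-1.230000, -1.390000); f=(1.262600, 4.364100) → (-1.065862, -0.822667)
0.130000: (-1.065862, -0.822667); f=(0.605352, 3.082956) → (-0.987166, -0.421883)
0.260000: (-0.987166, -0.421883); f=(0.125400, 2.233051) → (-0.970864, -0.131586)
(u(0.39), v(0.39)) ≈ (-0.9709, -0.1316)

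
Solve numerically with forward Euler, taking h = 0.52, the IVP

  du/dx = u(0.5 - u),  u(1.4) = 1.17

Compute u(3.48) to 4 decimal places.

Euler: u_{n+1} = u_n + h·f(x_n, u_n).
x=1.400000, u=1.170000: f=-0.783900 → u ← 1.170000 + 0.52·(-0.783900) = 0.762372
x=1.920000, u=0.762372: f=-0.200025 → u ← 0.762372 + 0.52·(-0.200025) = 0.658359
x=2.440000, u=0.658359: f=-0.104257 → u ← 0.658359 + 0.52·(-0.104257) = 0.604145
x=2.960000, u=0.604145: f=-0.062919 → u ← 0.604145 + 0.52·(-0.062919) = 0.571427
u(3.48) ≈ 0.5714

0.5714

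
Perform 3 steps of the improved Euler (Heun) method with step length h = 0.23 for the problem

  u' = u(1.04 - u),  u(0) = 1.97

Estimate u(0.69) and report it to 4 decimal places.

1.3637

Heun: k1 = f(t_n, u_n); k2 = f(t_n + h, u_n + h·k1); u_{n+1} = u_n + (h/2)·(k1 + k2).
t=0.000000, u=1.970000:
  k1 = f(0.000000, 1.970000) = -1.832100
  k2 = f(0.230000, 1.548617) = -0.787653
  u ← 1.970000 + (0.23/2)·(-1.832100 + (-0.787653)) = 1.668728
t=0.230000, u=1.668728:
  k1 = f(0.230000, 1.668728) = -1.049177
  k2 = f(0.460000, 1.427418) = -0.553007
  u ← 1.668728 + (0.23/2)·(-1.049177 + (-0.553007)) = 1.484477
t=0.460000, u=1.484477:
  k1 = f(0.460000, 1.484477) = -0.659816
  k2 = f(0.690000, 1.332719) = -0.390113
  u ← 1.484477 + (0.23/2)·(-0.659816 + (-0.390113)) = 1.363735
u(0.69) ≈ 1.3637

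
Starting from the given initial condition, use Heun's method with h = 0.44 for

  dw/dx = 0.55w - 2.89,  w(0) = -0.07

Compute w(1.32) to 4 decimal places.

Heun: k1 = f(x_n, w_n); k2 = f(x_n + h, w_n + h·k1); w_{n+1} = w_n + (h/2)·(k1 + k2).
x=0.000000, w=-0.070000:
  k1 = f(0.000000, -0.070000) = -2.928500
  k2 = f(0.440000, -1.358540) = -3.637197
  w ← -0.070000 + (0.44/2)·(-2.928500 + (-3.637197)) = -1.514453
x=0.440000, w=-1.514453:
  k1 = f(0.440000, -1.514453) = -3.722949
  k2 = f(0.880000, -3.152551) = -4.623903
  w ← -1.514453 + (0.44/2)·(-3.722949 + (-4.623903)) = -3.350761
x=0.880000, w=-3.350761:
  k1 = f(0.880000, -3.350761) = -4.732918
  k2 = f(1.320000, -5.433245) = -5.878285
  w ← -3.350761 + (0.44/2)·(-4.732918 + (-5.878285)) = -5.685226
w(1.32) ≈ -5.6852

-5.6852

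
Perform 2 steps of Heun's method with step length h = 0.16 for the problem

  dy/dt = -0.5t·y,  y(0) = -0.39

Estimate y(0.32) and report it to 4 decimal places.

Heun: k1 = f(t_n, y_n); k2 = f(t_n + h, y_n + h·k1); y_{n+1} = y_n + (h/2)·(k1 + k2).
t=0.000000, y=-0.390000:
  k1 = f(0.000000, -0.390000) = 0.000000
  k2 = f(0.160000, -0.390000) = 0.031200
  y ← -0.390000 + (0.16/2)·(0.000000 + 0.031200) = -0.387504
t=0.160000, y=-0.387504:
  k1 = f(0.160000, -0.387504) = 0.031000
  k2 = f(0.320000, -0.382544) = 0.061207
  y ← -0.387504 + (0.16/2)·(0.031000 + 0.061207) = -0.380127
y(0.32) ≈ -0.3801

-0.3801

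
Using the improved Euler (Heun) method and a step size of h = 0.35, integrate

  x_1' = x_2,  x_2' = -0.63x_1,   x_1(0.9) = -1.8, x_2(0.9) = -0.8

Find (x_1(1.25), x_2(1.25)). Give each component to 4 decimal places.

Heun on (x_1,x_2): k1 = f(t_n, state_n); k2 = f(t_n + h, state_n + h·k1); state_{n+1} = state_n + (h/2)·(k1 + k2).
0.900000: (-1.800000, -0.800000)
  k1 = (-0.800000, 1.134000)
  predictor → (-2.080000, -0.403100)
  k2 = (-0.403100, 1.310400)
  → (-2.010543, -0.372230)
(x_1(1.25), x_2(1.25)) ≈ (-2.0105, -0.3722)

-2.0105, -0.3722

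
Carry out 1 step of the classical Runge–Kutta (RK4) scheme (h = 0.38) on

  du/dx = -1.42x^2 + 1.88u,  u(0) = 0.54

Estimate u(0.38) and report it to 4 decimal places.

1.0708

RK4: k1 = f(x_n, u_n); k2 = f(x_n + h/2, u_n + (h/2)·k1); k3 = f(x_n + h/2, u_n + (h/2)·k2); k4 = f(x_n + h, u_n + h·k3); u_{n+1} = u_n + (h/6)·(k1 + 2k2 + 2k3 + k4).
x=0.000000, u=0.540000:
  k1 = f(0.000000, 0.540000) = 1.015200
  k2 = f(0.190000, 0.732888) = 1.326567
  k3 = f(0.190000, 0.792048) = 1.437788
  k4 = f(0.380000, 1.086359) = 1.837308
  u ← 0.540000 + (0.38/6)·(k1 + 2k2 + 2k3 + k4) = 1.070810
u(0.38) ≈ 1.0708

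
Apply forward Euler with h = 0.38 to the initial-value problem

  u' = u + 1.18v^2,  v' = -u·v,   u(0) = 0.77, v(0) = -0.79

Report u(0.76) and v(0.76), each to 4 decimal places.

1.9926, -0.2738

Euler on (u,v): u_{n+1} = u_n + h·u', v_{n+1} = v_n + h·v'.
0.000000: (0.770000, -0.790000); f=(1.506438, 0.608300) → (1.342446, -0.558846)
0.380000: (1.342446, -0.558846); f=(1.710971, 0.750221) → (1.992615, -0.273762)
(u(0.76), v(0.76)) ≈ (1.9926, -0.2738)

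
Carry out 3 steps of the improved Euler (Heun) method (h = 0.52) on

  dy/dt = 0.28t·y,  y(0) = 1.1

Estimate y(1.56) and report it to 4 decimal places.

1.5417

Heun: k1 = f(t_n, y_n); k2 = f(t_n + h, y_n + h·k1); y_{n+1} = y_n + (h/2)·(k1 + k2).
t=0.000000, y=1.100000:
  k1 = f(0.000000, 1.100000) = 0.000000
  k2 = f(0.520000, 1.100000) = 0.160160
  y ← 1.100000 + (0.52/2)·(0.000000 + 0.160160) = 1.141642
t=0.520000, y=1.141642:
  k1 = f(0.520000, 1.141642) = 0.166223
  k2 = f(1.040000, 1.228078) = 0.357616
  y ← 1.141642 + (0.52/2)·(0.166223 + 0.357616) = 1.277840
t=1.040000, y=1.277840:
  k1 = f(1.040000, 1.277840) = 0.372107
  k2 = f(1.560000, 1.471335) = 0.642679
  y ← 1.277840 + (0.52/2)·(0.372107 + 0.642679) = 1.541684
y(1.56) ≈ 1.5417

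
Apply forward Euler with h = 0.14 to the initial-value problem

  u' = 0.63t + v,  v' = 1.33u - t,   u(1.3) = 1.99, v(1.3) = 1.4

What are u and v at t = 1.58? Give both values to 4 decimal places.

Euler on (u,v): u_{n+1} = u_n + h·u', v_{n+1} = v_n + h·v'.
1.300000: (1.990000, 1.400000); f=(2.219000, 1.346700) → (2.300660, 1.588538)
1.440000: (2.300660, 1.588538); f=(2.495738, 1.619878) → (2.650063, 1.815321)
(u(1.58), v(1.58)) ≈ (2.6501, 1.8153)

2.6501, 1.8153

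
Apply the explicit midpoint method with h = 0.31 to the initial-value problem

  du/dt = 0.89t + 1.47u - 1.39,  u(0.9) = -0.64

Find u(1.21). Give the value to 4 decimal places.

Midpoint: k1 = f(t_n, u_n); k2 = f(t_n + h/2, u_n + (h/2)·k1); u_{n+1} = u_n + h·k2.
t=0.900000, u=-0.640000:
  k1 = f(0.900000, -0.640000) = -1.529800
  k2 = f(1.055000, -0.877119) = -1.740415
  u ← -0.640000 + 0.31·(-1.740415) = -1.179529
u(1.21) ≈ -1.1795

-1.1795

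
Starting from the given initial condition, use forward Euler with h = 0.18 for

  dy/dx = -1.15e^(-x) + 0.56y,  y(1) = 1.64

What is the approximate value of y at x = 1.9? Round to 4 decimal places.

2.3039

Euler: y_{n+1} = y_n + h·f(x_n, y_n).
x=1.000000, y=1.640000: f=0.495339 → y ← 1.640000 + 0.18·0.495339 = 1.729161
x=1.180000, y=1.729161: f=0.614960 → y ← 1.729161 + 0.18·0.614960 = 1.839854
x=1.360000, y=1.839854: f=0.735158 → y ← 1.839854 + 0.18·0.735158 = 1.972182
x=1.540000, y=1.972182: f=0.857884 → y ← 1.972182 + 0.18·0.857884 = 2.126601
x=1.720000, y=2.126601: f=0.984971 → y ← 2.126601 + 0.18·0.984971 = 2.303896
y(1.9) ≈ 2.3039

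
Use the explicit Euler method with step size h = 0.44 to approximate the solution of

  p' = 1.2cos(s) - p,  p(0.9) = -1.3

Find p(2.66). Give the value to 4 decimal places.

-0.4129

Euler: p_{n+1} = p_n + h·f(s_n, p_n).
s=0.900000, p=-1.300000: f=2.045932 → p ← -1.300000 + 0.44·2.045932 = -0.399790
s=1.340000, p=-0.399790: f=0.674293 → p ← -0.399790 + 0.44·0.674293 = -0.103101
s=1.780000, p=-0.103101: f=-0.146116 → p ← -0.103101 + 0.44·(-0.146116) = -0.167392
s=2.220000, p=-0.167392: f=-0.558071 → p ← -0.167392 + 0.44·(-0.558071) = -0.412943
p(2.66) ≈ -0.4129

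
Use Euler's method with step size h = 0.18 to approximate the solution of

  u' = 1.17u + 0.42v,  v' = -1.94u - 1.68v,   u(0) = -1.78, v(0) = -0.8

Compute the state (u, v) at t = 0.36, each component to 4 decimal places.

Euler on (u,v): u_{n+1} = u_n + h·u', v_{n+1} = v_n + h·v'.
0.000000: (-1.780000, -0.800000); f=(-2.418600, 4.797200) → (-2.215348, 0.063496)
0.180000: (-2.215348, 0.063496); f=(-2.565289, 4.191102) → (-2.677100, 0.817894)
(u(0.36), v(0.36)) ≈ (-2.6771, 0.8179)

-2.6771, 0.8179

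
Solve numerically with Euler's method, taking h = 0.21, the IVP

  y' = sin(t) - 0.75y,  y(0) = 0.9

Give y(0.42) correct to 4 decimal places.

Euler: y_{n+1} = y_n + h·f(t_n, y_n).
t=0.000000, y=0.900000: f=-0.675000 → y ← 0.900000 + 0.21·(-0.675000) = 0.758250
t=0.210000, y=0.758250: f=-0.360228 → y ← 0.758250 + 0.21·(-0.360228) = 0.682602
y(0.42) ≈ 0.6826

0.6826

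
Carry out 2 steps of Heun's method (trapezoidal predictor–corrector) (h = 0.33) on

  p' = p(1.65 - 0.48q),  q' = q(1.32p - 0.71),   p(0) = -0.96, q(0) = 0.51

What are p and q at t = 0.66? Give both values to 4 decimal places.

-2.5606, 0.1313

Heun on (p,q): k1 = f(t_n, state_n); k2 = f(t_n + h, state_n + h·k1); state_{n+1} = state_n + (h/2)·(k1 + k2).
0.000000: (-0.960000, 0.510000)
  k1 = (-1.348992, -1.008372)
  predictor → (-1.405167, 0.177237)
  k2 = (-2.198983, -0.454582)
  → (-1.545416, 0.268613)
0.330000: (-1.545416, 0.268613)
  k1 = (-2.350679, -0.738671)
  predictor → (-2.321140, 0.024851)
  k2 = (-3.802193, -0.093786)
  → (-2.560640, 0.131257)
(p(0.66), q(0.66)) ≈ (-2.5606, 0.1313)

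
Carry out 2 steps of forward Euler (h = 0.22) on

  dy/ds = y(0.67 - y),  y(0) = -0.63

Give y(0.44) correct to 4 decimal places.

Euler: y_{n+1} = y_n + h·f(s_n, y_n).
s=0.000000, y=-0.630000: f=-0.819000 → y ← -0.630000 + 0.22·(-0.819000) = -0.810180
s=0.220000, y=-0.810180: f=-1.199212 → y ← -0.810180 + 0.22·(-1.199212) = -1.074007
y(0.44) ≈ -1.0740

-1.0740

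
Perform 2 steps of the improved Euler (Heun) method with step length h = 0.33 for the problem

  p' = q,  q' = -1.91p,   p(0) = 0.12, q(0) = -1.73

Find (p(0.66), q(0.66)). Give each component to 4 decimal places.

Heun on (p,q): k1 = f(x_n, state_n); k2 = f(x_n + h, state_n + h·k1); state_{n+1} = state_n + (h/2)·(k1 + k2).
0.000000: (0.120000, -1.730000)
  k1 = (-1.730000, -0.229200)
  predictor → (-0.450900, -1.805636)
  k2 = (-1.805636, 0.861219)
  → (-0.463380, -1.625717)
0.330000: (-0.463380, -1.625717)
  k1 = (-1.625717, 0.885056)
  predictor → (-0.999867, -1.333648)
  k2 = (-1.333648, 1.909745)
  → (-0.951675, -1.164575)
(p(0.66), q(0.66)) ≈ (-0.9517, -1.1646)

-0.9517, -1.1646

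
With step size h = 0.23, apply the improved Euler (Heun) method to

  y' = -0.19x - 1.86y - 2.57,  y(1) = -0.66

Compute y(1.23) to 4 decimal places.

Heun: k1 = f(x_n, y_n); k2 = f(x_n + h, y_n + h·k1); y_{n+1} = y_n + (h/2)·(k1 + k2).
x=1.000000, y=-0.660000:
  k1 = f(1.000000, -0.660000) = -1.532400
  k2 = f(1.230000, -1.012452) = -0.920539
  y ← -0.660000 + (0.23/2)·(-1.532400 + (-0.920539)) = -0.942088
y(1.23) ≈ -0.9421

-0.9421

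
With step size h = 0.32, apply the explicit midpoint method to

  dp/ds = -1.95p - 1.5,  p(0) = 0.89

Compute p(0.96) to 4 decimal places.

Midpoint: k1 = f(s_n, p_n); k2 = f(s_n + h/2, p_n + (h/2)·k1); p_{n+1} = p_n + h·k2.
s=0.000000, p=0.890000:
  k1 = f(0.000000, 0.890000) = -3.235500
  k2 = f(0.160000, 0.372320) = -2.226024
  p ← 0.890000 + 0.32·(-2.226024) = 0.177672
s=0.320000, p=0.177672:
  k1 = f(0.320000, 0.177672) = -1.846461
  k2 = f(0.480000, -0.117761) = -1.270365
  p ← 0.177672 + 0.32·(-1.270365) = -0.228845
s=0.640000, p=-0.228845:
  k1 = f(0.640000, -0.228845) = -1.053753
  k2 = f(0.800000, -0.397445) = -0.724982
  p ← -0.228845 + 0.32·(-0.724982) = -0.460839
p(0.96) ≈ -0.4608

-0.4608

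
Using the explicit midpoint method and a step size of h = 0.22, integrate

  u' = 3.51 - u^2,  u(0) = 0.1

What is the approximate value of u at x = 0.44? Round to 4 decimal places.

Midpoint: k1 = f(x_n, u_n); k2 = f(x_n + h/2, u_n + (h/2)·k1); u_{n+1} = u_n + h·k2.
x=0.000000, u=0.100000:
  k1 = f(0.000000, 0.100000) = 3.500000
  k2 = f(0.110000, 0.485000) = 3.274775
  u ← 0.100000 + 0.22·3.274775 = 0.820450
x=0.220000, u=0.820450:
  k1 = f(0.220000, 0.820450) = 2.836861
  k2 = f(0.330000, 1.132505) = 2.227432
  u ← 0.820450 + 0.22·2.227432 = 1.310486
u(0.44) ≈ 1.3105

1.3105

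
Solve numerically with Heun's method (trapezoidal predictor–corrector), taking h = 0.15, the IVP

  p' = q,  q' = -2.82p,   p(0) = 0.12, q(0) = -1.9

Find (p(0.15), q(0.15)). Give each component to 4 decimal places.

-0.1688, -1.8905

Heun on (p,q): k1 = f(x_n, state_n); k2 = f(x_n + h, state_n + h·k1); state_{n+1} = state_n + (h/2)·(k1 + k2).
0.000000: (0.120000, -1.900000)
  k1 = (-1.900000, -0.338400)
  predictor → (-0.165000, -1.950760)
  k2 = (-1.950760, 0.465300)
  → (-0.168807, -1.890482)
(p(0.15), q(0.15)) ≈ (-0.1688, -1.8905)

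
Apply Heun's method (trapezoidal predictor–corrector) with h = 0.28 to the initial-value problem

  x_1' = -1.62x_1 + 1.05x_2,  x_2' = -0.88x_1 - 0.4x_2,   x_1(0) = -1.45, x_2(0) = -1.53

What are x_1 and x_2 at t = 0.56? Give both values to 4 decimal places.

-0.9655, -0.6925

Heun on (x_1,x_2): k1 = f(t_n, state_n); k2 = f(t_n + h, state_n + h·k1); state_{n+1} = state_n + (h/2)·(k1 + k2).
0.000000: (-1.450000, -1.530000)
  k1 = (0.742500, 1.888000)
  predictor → (-1.242100, -1.001360)
  k2 = (0.960774, 1.493592)
  → (-1.211542, -1.056577)
0.280000: (-1.211542, -1.056577)
  k1 = (0.853291, 1.488787)
  predictor → (-0.972620, -0.639717)
  k2 = (0.903942, 1.111792)
  → (-0.965529, -0.692496)
(x_1(0.56), x_2(0.56)) ≈ (-0.9655, -0.6925)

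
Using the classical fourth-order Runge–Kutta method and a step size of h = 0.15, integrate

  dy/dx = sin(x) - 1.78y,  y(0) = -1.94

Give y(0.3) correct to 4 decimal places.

-1.0997

RK4: k1 = f(x_n, y_n); k2 = f(x_n + h/2, y_n + (h/2)·k1); k3 = f(x_n + h/2, y_n + (h/2)·k2); k4 = f(x_n + h, y_n + h·k3); y_{n+1} = y_n + (h/6)·(k1 + 2k2 + 2k3 + k4).
x=0.000000, y=-1.940000:
  k1 = f(0.000000, -1.940000) = 3.453200
  k2 = f(0.075000, -1.681010) = 3.067128
  k3 = f(0.075000, -1.709965) = 3.118668
  k4 = f(0.150000, -1.472200) = 2.769954
  y ← -1.940000 + (0.15/6)·(k1 + 2k2 + 2k3 + k4) = -1.475131
x=0.150000, y=-1.475131:
  k1 = f(0.150000, -1.475131) = 2.775172
  k2 = f(0.225000, -1.266993) = 2.478355
  k3 = f(0.225000, -1.289255) = 2.517980
  k4 = f(0.300000, -1.097434) = 2.248953
  y ← -1.475131 + (0.15/6)·(k1 + 2k2 + 2k3 + k4) = -1.099712
y(0.3) ≈ -1.0997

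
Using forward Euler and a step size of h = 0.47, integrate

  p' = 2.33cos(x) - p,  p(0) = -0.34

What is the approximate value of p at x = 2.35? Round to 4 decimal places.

Euler: p_{n+1} = p_n + h·f(x_n, p_n).
x=0.000000, p=-0.340000: f=2.670000 → p ← -0.340000 + 0.47·2.670000 = 0.914900
x=0.470000, p=0.914900: f=1.162454 → p ← 0.914900 + 0.47·1.162454 = 1.461253
x=0.940000, p=1.461253: f=-0.087047 → p ← 1.461253 + 0.47·(-0.087047) = 1.420341
x=1.410000, p=1.420341: f=-1.047298 → p ← 1.420341 + 0.47·(-1.047298) = 0.928111
x=1.880000, p=0.928111: f=-1.637130 → p ← 0.928111 + 0.47·(-1.637130) = 0.158660
p(2.35) ≈ 0.1587

0.1587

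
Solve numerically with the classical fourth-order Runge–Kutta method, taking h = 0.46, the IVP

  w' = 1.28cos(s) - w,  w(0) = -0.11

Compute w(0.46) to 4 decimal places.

RK4: k1 = f(s_n, w_n); k2 = f(s_n + h/2, w_n + (h/2)·k1); k3 = f(s_n + h/2, w_n + (h/2)·k2); k4 = f(s_n + h, w_n + h·k3); w_{n+1} = w_n + (h/6)·(k1 + 2k2 + 2k3 + k4).
s=0.000000, w=-0.110000:
  k1 = f(0.000000, -0.110000) = 1.390000
  k2 = f(0.230000, 0.209700) = 1.036593
  k3 = f(0.230000, 0.128416) = 1.117877
  k4 = f(0.460000, 0.404223) = 0.742724
  w ← -0.110000 + (0.46/6)·(k1 + 2k2 + 2k3 + k4) = 0.383861
w(0.46) ≈ 0.3839

0.3839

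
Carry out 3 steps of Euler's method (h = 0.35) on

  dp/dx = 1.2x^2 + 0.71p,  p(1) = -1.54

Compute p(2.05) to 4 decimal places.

Euler: p_{n+1} = p_n + h·f(x_n, p_n).
x=1.000000, p=-1.540000: f=0.106600 → p ← -1.540000 + 0.35·0.106600 = -1.502690
x=1.350000, p=-1.502690: f=1.120090 → p ← -1.502690 + 0.35·1.120090 = -1.110658
x=1.700000, p=-1.110658: f=2.679432 → p ← -1.110658 + 0.35·2.679432 = -0.172857
p(2.05) ≈ -0.1729

-0.1729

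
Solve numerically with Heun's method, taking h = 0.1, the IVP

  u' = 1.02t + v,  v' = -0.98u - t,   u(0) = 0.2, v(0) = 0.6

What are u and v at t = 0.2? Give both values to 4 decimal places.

0.3349, 0.5283

Heun on (u,v): k1 = f(t_n, state_n); k2 = f(t_n + h, state_n + h·k1); state_{n+1} = state_n + (h/2)·(k1 + k2).
0.000000: (0.200000, 0.600000)
  k1 = (0.600000, -0.196000)
  predictor → (0.260000, 0.580400)
  k2 = (0.682400, -0.354800)
  → (0.264120, 0.572460)
0.100000: (0.264120, 0.572460)
  k1 = (0.674460, -0.358838)
  predictor → (0.331566, 0.536576)
  k2 = (0.740576, -0.524935)
  → (0.334872, 0.528271)
(u(0.2), v(0.2)) ≈ (0.3349, 0.5283)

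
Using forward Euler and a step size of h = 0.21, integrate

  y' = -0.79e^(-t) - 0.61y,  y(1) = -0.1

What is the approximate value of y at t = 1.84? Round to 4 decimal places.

Euler: y_{n+1} = y_n + h·f(t_n, y_n).
t=1.000000, y=-0.100000: f=-0.229625 → y ← -0.100000 + 0.21·(-0.229625) = -0.148221
t=1.210000, y=-0.148221: f=-0.145161 → y ← -0.148221 + 0.21·(-0.145161) = -0.178705
t=1.420000, y=-0.178705: f=-0.081944 → y ← -0.178705 + 0.21·(-0.081944) = -0.195913
t=1.630000, y=-0.195913: f=-0.035277 → y ← -0.195913 + 0.21·(-0.035277) = -0.203321
y(1.84) ≈ -0.2033

-0.2033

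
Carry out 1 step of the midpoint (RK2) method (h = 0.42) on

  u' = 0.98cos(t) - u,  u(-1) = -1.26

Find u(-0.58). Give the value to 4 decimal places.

Midpoint: k1 = f(t_n, u_n); k2 = f(t_n + h/2, u_n + (h/2)·k1); u_{n+1} = u_n + h·k2.
t=-1.000000, u=-1.260000:
  k1 = f(-1.000000, -1.260000) = 1.789496
  k2 = f(-0.790000, -0.884206) = 1.573974
  u ← -1.260000 + 0.42·1.573974 = -0.598931
u(-0.58) ≈ -0.5989

-0.5989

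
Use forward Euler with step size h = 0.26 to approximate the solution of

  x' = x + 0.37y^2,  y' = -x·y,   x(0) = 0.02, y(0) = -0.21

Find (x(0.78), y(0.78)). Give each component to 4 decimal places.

0.0562, -0.2051

Euler on (x,y): x_{n+1} = x_n + h·x', y_{n+1} = y_n + h·y'.
0.000000: (0.020000, -0.210000); f=(0.036317, 0.004200) → (0.029442, -0.208908)
0.260000: (0.029442, -0.208908); f=(0.045590, 0.006151) → (0.041296, -0.207309)
0.520000: (0.041296, -0.207309); f=(0.057197, 0.008561) → (0.056167, -0.205083)
(x(0.78), y(0.78)) ≈ (0.0562, -0.2051)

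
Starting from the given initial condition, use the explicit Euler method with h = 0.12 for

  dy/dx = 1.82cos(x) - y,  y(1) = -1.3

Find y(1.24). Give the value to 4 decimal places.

-0.8077

Euler: y_{n+1} = y_n + h·f(x_n, y_n).
x=1.000000, y=-1.300000: f=2.283350 → y ← -1.300000 + 0.12·2.283350 = -1.025998
x=1.120000, y=-1.025998: f=1.818940 → y ← -1.025998 + 0.12·1.818940 = -0.807725
y(1.24) ≈ -0.8077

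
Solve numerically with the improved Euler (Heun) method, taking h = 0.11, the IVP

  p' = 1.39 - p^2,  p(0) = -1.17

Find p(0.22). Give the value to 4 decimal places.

-1.1640

Heun: k1 = f(x_n, p_n); k2 = f(x_n + h, p_n + h·k1); p_{n+1} = p_n + (h/2)·(k1 + k2).
x=0.000000, p=-1.170000:
  k1 = f(0.000000, -1.170000) = 0.021100
  k2 = f(0.110000, -1.167679) = 0.026526
  p ← -1.170000 + (0.11/2)·(0.021100 + 0.026526) = -1.167381
x=0.110000, p=-1.167381:
  k1 = f(0.110000, -1.167381) = 0.027223
  k2 = f(0.220000, -1.164386) = 0.034205
  p ← -1.167381 + (0.11/2)·(0.027223 + 0.034205) = -1.164002
p(0.22) ≈ -1.1640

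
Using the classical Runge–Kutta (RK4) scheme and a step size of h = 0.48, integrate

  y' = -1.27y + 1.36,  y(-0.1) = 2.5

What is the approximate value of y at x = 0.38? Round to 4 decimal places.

RK4: k1 = f(x_n, y_n); k2 = f(x_n + h/2, y_n + (h/2)·k1); k3 = f(x_n + h/2, y_n + (h/2)·k2); k4 = f(x_n + h, y_n + h·k3); y_{n+1} = y_n + (h/6)·(k1 + 2k2 + 2k3 + k4).
x=-0.100000, y=2.500000:
  k1 = f(-0.100000, 2.500000) = -1.815000
  k2 = f(0.140000, 2.064400) = -1.261788
  k3 = f(0.140000, 2.197171) = -1.430407
  k4 = f(0.380000, 1.813405) = -0.943024
  y ← 2.500000 + (0.48/6)·(k1 + 2k2 + 2k3 + k4) = 1.848607
y(0.38) ≈ 1.8486

1.8486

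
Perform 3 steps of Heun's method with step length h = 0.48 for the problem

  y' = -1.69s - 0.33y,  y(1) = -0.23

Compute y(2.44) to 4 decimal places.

-3.5996

Heun: k1 = f(s_n, y_n); k2 = f(s_n + h, y_n + h·k1); y_{n+1} = y_n + (h/2)·(k1 + k2).
s=1.000000, y=-0.230000:
  k1 = f(1.000000, -0.230000) = -1.614100
  k2 = f(1.480000, -1.004768) = -2.169627
  y ← -0.230000 + (0.48/2)·(-1.614100 + (-2.169627)) = -1.138094
s=1.480000, y=-1.138094:
  k1 = f(1.480000, -1.138094) = -2.125629
  k2 = f(1.960000, -2.158396) = -2.600129
  y ← -1.138094 + (0.48/2)·(-2.125629 + (-2.600129)) = -2.272276
s=1.960000, y=-2.272276:
  k1 = f(1.960000, -2.272276) = -2.562549
  k2 = f(2.440000, -3.502300) = -2.967841
  y ← -2.272276 + (0.48/2)·(-2.562549 + (-2.967841)) = -3.599570
y(2.44) ≈ -3.5996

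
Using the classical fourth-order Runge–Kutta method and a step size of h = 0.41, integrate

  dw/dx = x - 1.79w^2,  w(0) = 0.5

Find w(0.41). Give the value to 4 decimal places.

RK4: k1 = f(x_n, w_n); k2 = f(x_n + h/2, w_n + (h/2)·k1); k3 = f(x_n + h/2, w_n + (h/2)·k2); k4 = f(x_n + h, w_n + h·k3); w_{n+1} = w_n + (h/6)·(k1 + 2k2 + 2k3 + k4).
x=0.000000, w=0.500000:
  k1 = f(0.000000, 0.500000) = -0.447500
  k2 = f(0.205000, 0.408262) = -0.093354
  k3 = f(0.205000, 0.480862) = -0.208899
  k4 = f(0.410000, 0.414351) = 0.102680
  w ← 0.500000 + (0.41/6)·(k1 + 2k2 + 2k3 + k4) = 0.435129
w(0.41) ≈ 0.4351

0.4351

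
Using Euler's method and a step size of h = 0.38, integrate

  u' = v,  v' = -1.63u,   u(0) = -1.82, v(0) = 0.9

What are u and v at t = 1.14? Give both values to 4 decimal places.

Euler on (u,v): u_{n+1} = u_n + h·u', v_{n+1} = v_n + h·v'.
0.000000: (-1.820000, 0.900000); f=(0.900000, 2.966600) → (-1.478000, 2.027308)
0.380000: (-1.478000, 2.027308); f=(2.027308, 2.409140) → (-0.707623, 2.942781)
0.760000: (-0.707623, 2.942781); f=(2.942781, 1.153425) → (0.410634, 3.381083)
(u(1.14), v(1.14)) ≈ (0.4106, 3.3811)

0.4106, 3.3811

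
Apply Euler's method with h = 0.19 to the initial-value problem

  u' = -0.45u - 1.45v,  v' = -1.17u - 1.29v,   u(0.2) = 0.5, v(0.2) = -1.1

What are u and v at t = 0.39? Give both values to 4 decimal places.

0.7603, -0.9415

Euler on (u,v): u_{n+1} = u_n + h·u', v_{n+1} = v_n + h·v'.
0.200000: (0.500000, -1.100000); f=(1.370000, 0.834000) → (0.760300, -0.941540)
(u(0.39), v(0.39)) ≈ (0.7603, -0.9415)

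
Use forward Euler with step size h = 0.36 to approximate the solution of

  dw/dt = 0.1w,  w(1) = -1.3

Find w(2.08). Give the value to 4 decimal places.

-1.4455

Euler: w_{n+1} = w_n + h·f(t_n, w_n).
t=1.000000, w=-1.300000: f=-0.130000 → w ← -1.300000 + 0.36·(-0.130000) = -1.346800
t=1.360000, w=-1.346800: f=-0.134680 → w ← -1.346800 + 0.36·(-0.134680) = -1.395285
t=1.720000, w=-1.395285: f=-0.139528 → w ← -1.395285 + 0.36·(-0.139528) = -1.445515
w(2.08) ≈ -1.4455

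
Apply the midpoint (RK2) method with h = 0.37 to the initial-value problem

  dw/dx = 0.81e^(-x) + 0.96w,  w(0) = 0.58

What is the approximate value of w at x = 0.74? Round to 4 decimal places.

Midpoint: k1 = f(x_n, w_n); k2 = f(x_n + h/2, w_n + (h/2)·k1); w_{n+1} = w_n + h·k2.
x=0.000000, w=0.580000:
  k1 = f(0.000000, 0.580000) = 1.366800
  k2 = f(0.185000, 0.832858) = 1.472738
  w ← 0.580000 + 0.37·1.472738 = 1.124913
x=0.370000, w=1.124913:
  k1 = f(0.370000, 1.124913) = 1.639411
  k2 = f(0.555000, 1.428204) = 1.836075
  w ← 1.124913 + 0.37·1.836075 = 1.804261
w(0.74) ≈ 1.8043

1.8043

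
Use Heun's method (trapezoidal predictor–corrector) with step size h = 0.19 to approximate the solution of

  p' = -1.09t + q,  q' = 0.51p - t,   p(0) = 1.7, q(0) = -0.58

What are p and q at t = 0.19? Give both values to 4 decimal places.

1.5858, -0.4387

Heun on (p,q): k1 = f(t_n, state_n); k2 = f(t_n + h, state_n + h·k1); state_{n+1} = state_n + (h/2)·(k1 + k2).
0.000000: (1.700000, -0.580000)
  k1 = (-0.580000, 0.867000)
  predictor → (1.589800, -0.415270)
  k2 = (-0.622370, 0.620798)
  → (1.585775, -0.438659)
(p(0.19), q(0.19)) ≈ (1.5858, -0.4387)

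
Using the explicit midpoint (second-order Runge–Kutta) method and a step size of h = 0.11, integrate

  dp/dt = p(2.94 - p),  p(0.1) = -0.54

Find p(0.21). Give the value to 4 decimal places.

-0.7936

Midpoint: k1 = f(t_n, p_n); k2 = f(t_n + h/2, p_n + (h/2)·k1); p_{n+1} = p_n + h·k2.
t=0.100000, p=-0.540000:
  k1 = f(0.100000, -0.540000) = -1.879200
  k2 = f(0.155000, -0.643356) = -2.305374
  p ← -0.540000 + 0.11·(-2.305374) = -0.793591
p(0.21) ≈ -0.7936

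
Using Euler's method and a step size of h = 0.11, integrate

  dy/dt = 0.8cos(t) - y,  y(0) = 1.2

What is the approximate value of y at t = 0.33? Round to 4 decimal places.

1.0794

Euler: y_{n+1} = y_n + h·f(t_n, y_n).
t=0.000000, y=1.200000: f=-0.400000 → y ← 1.200000 + 0.11·(-0.400000) = 1.156000
t=0.110000, y=1.156000: f=-0.360835 → y ← 1.156000 + 0.11·(-0.360835) = 1.116308
t=0.220000, y=1.116308: f=-0.335590 → y ← 1.116308 + 0.11·(-0.335590) = 1.079393
y(0.33) ≈ 1.0794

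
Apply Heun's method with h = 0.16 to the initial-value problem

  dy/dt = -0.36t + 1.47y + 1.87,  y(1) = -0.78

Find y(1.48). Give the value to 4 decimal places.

Heun: k1 = f(t_n, y_n); k2 = f(t_n + h, y_n + h·k1); y_{n+1} = y_n + (h/2)·(k1 + k2).
t=1.000000, y=-0.780000:
  k1 = f(1.000000, -0.780000) = 0.363400
  k2 = f(1.160000, -0.721856) = 0.391272
  y ← -0.780000 + (0.16/2)·(0.363400 + 0.391272) = -0.719626
t=1.160000, y=-0.719626:
  k1 = f(1.160000, -0.719626) = 0.394549
  k2 = f(1.320000, -0.656498) = 0.429747
  y ← -0.719626 + (0.16/2)·(0.394549 + 0.429747) = -0.653683
t=1.320000, y=-0.653683:
  k1 = f(1.320000, -0.653683) = 0.433887
  k2 = f(1.480000, -0.584261) = 0.478337
  y ← -0.653683 + (0.16/2)·(0.433887 + 0.478337) = -0.580705
y(1.48) ≈ -0.5807

-0.5807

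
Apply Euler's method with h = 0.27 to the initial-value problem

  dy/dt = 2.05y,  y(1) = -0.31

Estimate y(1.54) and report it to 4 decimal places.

Euler: y_{n+1} = y_n + h·f(t_n, y_n).
t=1.000000, y=-0.310000: f=-0.635500 → y ← -0.310000 + 0.27·(-0.635500) = -0.481585
t=1.270000, y=-0.481585: f=-0.987249 → y ← -0.481585 + 0.27·(-0.987249) = -0.748142
y(1.54) ≈ -0.7481

-0.7481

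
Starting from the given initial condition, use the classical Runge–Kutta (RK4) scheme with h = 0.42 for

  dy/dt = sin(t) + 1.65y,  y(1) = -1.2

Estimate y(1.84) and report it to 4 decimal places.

RK4: k1 = f(t_n, y_n); k2 = f(t_n + h/2, y_n + (h/2)·k1); k3 = f(t_n + h/2, y_n + (h/2)·k2); k4 = f(t_n + h, y_n + h·k3); y_{n+1} = y_n + (h/6)·(k1 + 2k2 + 2k3 + k4).
t=1.000000, y=-1.200000:
  k1 = f(1.000000, -1.200000) = -1.138529
  k2 = f(1.210000, -1.439091) = -1.438884
  k3 = f(1.210000, -1.502166) = -1.542957
  k4 = f(1.420000, -1.848042) = -2.060618
  y ← -1.200000 + (0.42/6)·(k1 + 2k2 + 2k3 + k4) = -1.841398
t=1.420000, y=-1.841398:
  k1 = f(1.420000, -1.841398) = -2.049655
  k2 = f(1.630000, -2.271826) = -2.750264
  k3 = f(1.630000, -2.418954) = -2.993026
  k4 = f(1.840000, -3.098469) = -4.148491
  y ← -1.841398 + (0.42/6)·(k1 + 2k2 + 2k3 + k4) = -3.079329
y(1.84) ≈ -3.0793

-3.0793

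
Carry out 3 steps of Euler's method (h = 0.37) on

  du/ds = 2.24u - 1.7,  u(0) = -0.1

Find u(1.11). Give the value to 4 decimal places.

Euler: u_{n+1} = u_n + h·f(s_n, u_n).
s=0.000000, u=-0.100000: f=-1.924000 → u ← -0.100000 + 0.37·(-1.924000) = -0.811880
s=0.370000, u=-0.811880: f=-3.518611 → u ← -0.811880 + 0.37·(-3.518611) = -2.113766
s=0.740000, u=-2.113766: f=-6.434836 → u ← -2.113766 + 0.37·(-6.434836) = -4.494656
u(1.11) ≈ -4.4947

-4.4947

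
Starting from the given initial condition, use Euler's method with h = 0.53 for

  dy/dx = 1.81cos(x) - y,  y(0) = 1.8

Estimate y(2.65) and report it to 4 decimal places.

Euler: y_{n+1} = y_n + h·f(x_n, y_n).
x=0.000000, y=1.800000: f=0.010000 → y ← 1.800000 + 0.53·0.010000 = 1.805300
x=0.530000, y=1.805300: f=-0.243619 → y ← 1.805300 + 0.53·(-0.243619) = 1.676182
x=1.060000, y=1.676182: f=-0.791323 → y ← 1.676182 + 0.53·(-0.791323) = 1.256780
x=1.590000, y=1.256780: f=-1.291537 → y ← 1.256780 + 0.53·(-1.291537) = 0.572266
x=2.120000, y=0.572266: f=-1.517101 → y ← 0.572266 + 0.53·(-1.517101) = -0.231797
y(2.65) ≈ -0.2318

-0.2318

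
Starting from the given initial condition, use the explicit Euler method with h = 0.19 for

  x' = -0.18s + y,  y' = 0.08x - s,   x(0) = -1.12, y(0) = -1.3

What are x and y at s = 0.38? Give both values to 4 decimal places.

Euler on (x,y): x_{n+1} = x_n + h·x', y_{n+1} = y_n + h·y'.
0.000000: (-1.120000, -1.300000); f=(-1.300000, -0.089600) → (-1.367000, -1.317024)
0.190000: (-1.367000, -1.317024); f=(-1.351224, -0.299360) → (-1.623733, -1.373902)
(x(0.38), y(0.38)) ≈ (-1.6237, -1.3739)

-1.6237, -1.3739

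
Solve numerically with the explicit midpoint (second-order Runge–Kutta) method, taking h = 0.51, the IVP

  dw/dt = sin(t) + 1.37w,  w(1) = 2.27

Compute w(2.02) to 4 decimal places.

Midpoint: k1 = f(t_n, w_n); k2 = f(t_n + h/2, w_n + (h/2)·k1); w_{n+1} = w_n + h·k2.
t=1.000000, w=2.270000:
  k1 = f(1.000000, 2.270000) = 3.951371
  k2 = f(1.255000, 3.277600) = 5.440861
  w ← 2.270000 + 0.51·5.440861 = 5.044839
t=1.510000, w=5.044839:
  k1 = f(1.510000, 5.044839) = 7.909582
  k2 = f(1.765000, 7.061782) = 10.655844
  w ← 5.044839 + 0.51·10.655844 = 10.479319
w(2.02) ≈ 10.4793

10.4793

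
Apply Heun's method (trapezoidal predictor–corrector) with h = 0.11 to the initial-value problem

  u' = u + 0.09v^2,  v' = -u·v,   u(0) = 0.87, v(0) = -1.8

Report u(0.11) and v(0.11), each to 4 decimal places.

1.0019, -1.6245

Heun on (u,v): k1 = f(t_n, state_n); k2 = f(t_n + h, state_n + h·k1); state_{n+1} = state_n + (h/2)·(k1 + k2).
0.000000: (0.870000, -1.800000)
  k1 = (1.161600, 1.566000)
  predictor → (0.997776, -1.627740)
  k2 = (1.236234, 1.624120)
  → (1.001881, -1.624543)
(u(0.11), v(0.11)) ≈ (1.0019, -1.6245)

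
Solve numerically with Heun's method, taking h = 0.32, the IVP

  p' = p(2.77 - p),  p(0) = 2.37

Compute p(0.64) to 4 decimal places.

2.6642

Heun: k1 = f(s_n, p_n); k2 = f(s_n + h, p_n + h·k1); p_{n+1} = p_n + (h/2)·(k1 + k2).
s=0.000000, p=2.370000:
  k1 = f(0.000000, 2.370000) = 0.948000
  k2 = f(0.320000, 2.673360) = 0.258354
  p ← 2.370000 + (0.32/2)·(0.948000 + 0.258354) = 2.563017
s=0.320000, p=2.563017:
  k1 = f(0.320000, 2.563017) = 0.530502
  k2 = f(0.640000, 2.732777) = 0.101722
  p ← 2.563017 + (0.32/2)·(0.530502 + 0.101722) = 2.664172
p(0.64) ≈ 2.6642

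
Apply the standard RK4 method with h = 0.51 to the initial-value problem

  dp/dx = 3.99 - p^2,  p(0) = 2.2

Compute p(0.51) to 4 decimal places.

2.0656

RK4: k1 = f(x_n, p_n); k2 = f(x_n + h/2, p_n + (h/2)·k1); k3 = f(x_n + h/2, p_n + (h/2)·k2); k4 = f(x_n + h, p_n + h·k3); p_{n+1} = p_n + (h/6)·(k1 + 2k2 + 2k3 + k4).
x=0.000000, p=2.200000:
  k1 = f(0.000000, 2.200000) = -0.850000
  k2 = f(0.255000, 1.983250) = 0.056719
  k3 = f(0.255000, 2.214463) = -0.913848
  k4 = f(0.510000, 1.733937) = 0.983461
  p ← 2.200000 + (0.51/6)·(k1 + 2k2 + 2k3 + k4) = 2.065632
p(0.51) ≈ 2.0656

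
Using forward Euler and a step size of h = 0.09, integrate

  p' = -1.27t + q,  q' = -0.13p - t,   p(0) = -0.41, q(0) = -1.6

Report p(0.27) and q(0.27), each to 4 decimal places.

Euler on (p,q): p_{n+1} = p_n + h·p', q_{n+1} = q_n + h·q'.
0.000000: (-0.410000, -1.600000); f=(-1.600000, 0.053300) → (-0.554000, -1.595203)
0.090000: (-0.554000, -1.595203); f=(-1.709503, -0.017980) → (-0.707855, -1.596821)
0.180000: (-0.707855, -1.596821); f=(-1.825421, -0.087979) → (-0.872143, -1.604739)
(p(0.27), q(0.27)) ≈ (-0.8721, -1.6047)

-0.8721, -1.6047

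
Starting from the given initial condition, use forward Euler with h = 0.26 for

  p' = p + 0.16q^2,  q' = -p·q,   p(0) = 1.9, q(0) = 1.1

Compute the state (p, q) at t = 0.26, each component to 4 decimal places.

Euler on (p,q): p_{n+1} = p_n + h·p', q_{n+1} = q_n + h·q'.
0.000000: (1.900000, 1.100000); f=(2.093600, -2.090000) → (2.444336, 0.556600)
(p(0.26), q(0.26)) ≈ (2.4443, 0.5566)

2.4443, 0.5566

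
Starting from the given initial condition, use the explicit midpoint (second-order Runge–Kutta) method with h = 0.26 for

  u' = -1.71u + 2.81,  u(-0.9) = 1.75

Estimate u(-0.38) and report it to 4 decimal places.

Midpoint: k1 = f(t_n, u_n); k2 = f(t_n + h/2, u_n + (h/2)·k1); u_{n+1} = u_n + h·k2.
t=-0.900000, u=1.750000:
  k1 = f(-0.900000, 1.750000) = -0.182500
  k2 = f(-0.770000, 1.726275) = -0.141930
  u ← 1.750000 + 0.26·(-0.141930) = 1.713098
t=-0.640000, u=1.713098:
  k1 = f(-0.640000, 1.713098) = -0.119398
  k2 = f(-0.510000, 1.697576) = -0.092856
  u ← 1.713098 + 0.26·(-0.092856) = 1.688956
u(-0.38) ≈ 1.6890

1.6890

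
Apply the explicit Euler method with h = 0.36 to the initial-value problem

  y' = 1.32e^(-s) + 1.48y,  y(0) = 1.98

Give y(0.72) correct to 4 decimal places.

Euler: y_{n+1} = y_n + h·f(s_n, y_n).
s=0.000000, y=1.980000: f=4.250400 → y ← 1.980000 + 0.36·4.250400 = 3.510144
s=0.360000, y=3.510144: f=6.115946 → y ← 3.510144 + 0.36·6.115946 = 5.711885
y(0.72) ≈ 5.7119

5.7119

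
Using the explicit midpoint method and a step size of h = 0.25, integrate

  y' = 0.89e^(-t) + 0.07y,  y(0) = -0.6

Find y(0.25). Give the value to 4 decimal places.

Midpoint: k1 = f(t_n, y_n); k2 = f(t_n + h/2, y_n + (h/2)·k1); y_{n+1} = y_n + h·k2.
t=0.000000, y=-0.600000:
  k1 = f(0.000000, -0.600000) = 0.848000
  k2 = f(0.125000, -0.494000) = 0.750842
  y ← -0.600000 + 0.25·0.750842 = -0.412289
y(0.25) ≈ -0.4123

-0.4123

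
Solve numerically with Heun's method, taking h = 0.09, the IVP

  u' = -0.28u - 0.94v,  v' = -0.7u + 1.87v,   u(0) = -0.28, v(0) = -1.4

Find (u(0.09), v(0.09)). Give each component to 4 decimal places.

Heun on (u,v): k1 = f(t_n, state_n); k2 = f(t_n + h, state_n + h·k1); state_{n+1} = state_n + (h/2)·(k1 + k2).
0.000000: (-0.280000, -1.400000)
  k1 = (1.394400, -2.422000)
  predictor → (-0.154504, -1.617980)
  k2 = (1.564162, -2.917470)
  → (-0.146865, -1.640276)
(u(0.09), v(0.09)) ≈ (-0.1469, -1.6403)

-0.1469, -1.6403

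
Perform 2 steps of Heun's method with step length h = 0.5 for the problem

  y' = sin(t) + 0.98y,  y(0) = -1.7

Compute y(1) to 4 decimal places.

Heun: k1 = f(t_n, y_n); k2 = f(t_n + h, y_n + h·k1); y_{n+1} = y_n + (h/2)·(k1 + k2).
t=0.000000, y=-1.700000:
  k1 = f(0.000000, -1.700000) = -1.666000
  k2 = f(0.500000, -2.533000) = -2.002914
  y ← -1.700000 + (0.5/2)·(-1.666000 + (-2.002914)) = -2.617229
t=0.500000, y=-2.617229:
  k1 = f(0.500000, -2.617229) = -2.085459
  k2 = f(1.000000, -3.659958) = -2.745288
  y ← -2.617229 + (0.5/2)·(-2.085459 + (-2.745288)) = -3.824915
y(1) ≈ -3.8249

-3.8249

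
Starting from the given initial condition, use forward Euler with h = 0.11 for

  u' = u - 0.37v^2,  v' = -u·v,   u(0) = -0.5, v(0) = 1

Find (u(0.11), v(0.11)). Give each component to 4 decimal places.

-0.5957, 1.0550

Euler on (u,v): u_{n+1} = u_n + h·u', v_{n+1} = v_n + h·v'.
0.000000: (-0.500000, 1.000000); f=(-0.870000, 0.500000) → (-0.595700, 1.055000)
(u(0.11), v(0.11)) ≈ (-0.5957, 1.0550)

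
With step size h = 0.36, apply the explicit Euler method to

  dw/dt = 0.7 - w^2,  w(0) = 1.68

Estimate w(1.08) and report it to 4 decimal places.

Euler: w_{n+1} = w_n + h·f(t_n, w_n).
t=0.000000, w=1.680000: f=-2.122400 → w ← 1.680000 + 0.36·(-2.122400) = 0.915936
t=0.360000, w=0.915936: f=-0.138939 → w ← 0.915936 + 0.36·(-0.138939) = 0.865918
t=0.720000, w=0.865918: f=-0.049814 → w ← 0.865918 + 0.36·(-0.049814) = 0.847985
w(1.08) ≈ 0.8480

0.8480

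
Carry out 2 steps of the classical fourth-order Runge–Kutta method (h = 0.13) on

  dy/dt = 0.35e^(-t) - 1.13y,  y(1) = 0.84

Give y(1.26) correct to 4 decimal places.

RK4: k1 = f(t_n, y_n); k2 = f(t_n + h/2, y_n + (h/2)·k1); k3 = f(t_n + h/2, y_n + (h/2)·k2); k4 = f(t_n + h, y_n + h·k3); y_{n+1} = y_n + (h/6)·(k1 + 2k2 + 2k3 + k4).
t=1.000000, y=0.840000:
  k1 = f(1.000000, 0.840000) = -0.820442
  k2 = f(1.065000, 0.786671) = -0.768284
  k3 = f(1.065000, 0.790062) = -0.772115
  k4 = f(1.130000, 0.739625) = -0.722715
  y ← 0.840000 + (0.13/6)·(k1 + 2k2 + 2k3 + k4) = 0.739814
t=1.130000, y=0.739814:
  k1 = f(1.130000, 0.739814) = -0.722929
  k2 = f(1.195000, 0.692824) = -0.676945
  k3 = f(1.195000, 0.695813) = -0.680322
  k4 = f(1.260000, 0.651372) = -0.636772
  y ← 0.739814 + (0.13/6)·(k1 + 2k2 + 2k3 + k4) = 0.651539
y(1.26) ≈ 0.6515

0.6515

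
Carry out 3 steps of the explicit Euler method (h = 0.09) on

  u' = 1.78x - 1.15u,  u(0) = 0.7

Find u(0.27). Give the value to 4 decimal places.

Euler: u_{n+1} = u_n + h·f(x_n, u_n).
x=0.000000, u=0.700000: f=-0.805000 → u ← 0.700000 + 0.09·(-0.805000) = 0.627550
x=0.090000, u=0.627550: f=-0.561482 → u ← 0.627550 + 0.09·(-0.561482) = 0.577017
x=0.180000, u=0.577017: f=-0.343169 → u ← 0.577017 + 0.09·(-0.343169) = 0.546131
u(0.27) ≈ 0.5461

0.5461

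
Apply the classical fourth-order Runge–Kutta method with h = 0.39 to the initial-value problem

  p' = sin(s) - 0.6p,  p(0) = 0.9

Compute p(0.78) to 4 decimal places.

RK4: k1 = f(s_n, p_n); k2 = f(s_n + h/2, p_n + (h/2)·k1); k3 = f(s_n + h/2, p_n + (h/2)·k2); k4 = f(s_n + h, p_n + h·k3); p_{n+1} = p_n + (h/6)·(k1 + 2k2 + 2k3 + k4).
s=0.000000, p=0.900000:
  k1 = f(0.000000, 0.900000) = -0.540000
  k2 = f(0.195000, 0.794700) = -0.283053
  k3 = f(0.195000, 0.844805) = -0.313116
  k4 = f(0.390000, 0.777885) = -0.086542
  p ← 0.900000 + (0.39/6)·(k1 + 2k2 + 2k3 + k4) = 0.781773
s=0.390000, p=0.781773:
  k1 = f(0.390000, 0.781773) = -0.088875
  k2 = f(0.585000, 0.764442) = 0.093534
  k3 = f(0.585000, 0.800012) = 0.072192
  k4 = f(0.780000, 0.809928) = 0.217323
  p ← 0.781773 + (0.39/6)·(k1 + 2k2 + 2k3 + k4) = 0.811666
p(0.78) ≈ 0.8117

0.8117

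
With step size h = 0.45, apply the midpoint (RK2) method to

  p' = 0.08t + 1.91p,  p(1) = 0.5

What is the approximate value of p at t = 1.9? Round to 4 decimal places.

2.6994

Midpoint: k1 = f(t_n, p_n); k2 = f(t_n + h/2, p_n + (h/2)·k1); p_{n+1} = p_n + h·k2.
t=1.000000, p=0.500000:
  k1 = f(1.000000, 0.500000) = 1.035000
  k2 = f(1.225000, 0.732875) = 1.497791
  p ← 0.500000 + 0.45·1.497791 = 1.174006
t=1.450000, p=1.174006:
  k1 = f(1.450000, 1.174006) = 2.358352
  k2 = f(1.675000, 1.704635) = 3.389853
  p ← 1.174006 + 0.45·3.389853 = 2.699440
p(1.9) ≈ 2.6994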